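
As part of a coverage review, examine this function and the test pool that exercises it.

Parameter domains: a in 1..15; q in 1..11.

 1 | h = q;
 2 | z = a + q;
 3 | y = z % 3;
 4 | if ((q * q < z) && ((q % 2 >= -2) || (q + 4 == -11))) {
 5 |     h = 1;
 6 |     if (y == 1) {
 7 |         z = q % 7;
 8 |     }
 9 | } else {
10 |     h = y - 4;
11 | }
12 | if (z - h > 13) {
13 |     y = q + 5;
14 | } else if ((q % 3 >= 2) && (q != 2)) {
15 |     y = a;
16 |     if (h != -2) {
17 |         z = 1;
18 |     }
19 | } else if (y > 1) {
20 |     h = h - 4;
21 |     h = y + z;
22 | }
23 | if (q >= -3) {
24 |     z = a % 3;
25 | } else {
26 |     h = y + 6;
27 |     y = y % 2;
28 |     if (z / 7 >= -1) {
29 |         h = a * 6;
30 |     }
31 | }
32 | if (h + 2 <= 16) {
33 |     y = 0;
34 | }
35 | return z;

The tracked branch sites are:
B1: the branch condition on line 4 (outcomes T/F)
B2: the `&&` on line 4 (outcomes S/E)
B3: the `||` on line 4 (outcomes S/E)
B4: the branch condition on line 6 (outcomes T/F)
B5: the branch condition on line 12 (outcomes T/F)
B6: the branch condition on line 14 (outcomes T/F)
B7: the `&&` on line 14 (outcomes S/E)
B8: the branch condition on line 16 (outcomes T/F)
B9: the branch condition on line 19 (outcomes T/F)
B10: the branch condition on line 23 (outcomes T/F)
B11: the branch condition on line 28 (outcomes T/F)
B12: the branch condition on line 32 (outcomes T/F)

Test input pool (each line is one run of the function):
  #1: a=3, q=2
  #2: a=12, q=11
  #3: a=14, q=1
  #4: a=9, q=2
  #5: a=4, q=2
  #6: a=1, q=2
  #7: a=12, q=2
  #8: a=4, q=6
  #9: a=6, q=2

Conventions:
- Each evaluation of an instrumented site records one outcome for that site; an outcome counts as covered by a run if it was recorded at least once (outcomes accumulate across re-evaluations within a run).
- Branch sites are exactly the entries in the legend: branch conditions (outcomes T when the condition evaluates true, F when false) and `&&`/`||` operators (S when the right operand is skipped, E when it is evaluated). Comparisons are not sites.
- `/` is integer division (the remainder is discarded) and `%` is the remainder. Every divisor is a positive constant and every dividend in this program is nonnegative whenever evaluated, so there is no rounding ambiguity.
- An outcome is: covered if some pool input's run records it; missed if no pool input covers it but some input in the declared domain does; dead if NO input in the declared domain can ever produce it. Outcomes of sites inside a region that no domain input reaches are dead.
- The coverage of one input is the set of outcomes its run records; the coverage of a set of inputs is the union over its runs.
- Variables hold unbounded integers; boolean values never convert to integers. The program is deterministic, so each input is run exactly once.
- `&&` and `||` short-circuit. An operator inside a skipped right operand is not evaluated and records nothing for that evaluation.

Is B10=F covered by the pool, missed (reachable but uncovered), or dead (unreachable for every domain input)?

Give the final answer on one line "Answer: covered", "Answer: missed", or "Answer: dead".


no pool input records B10=F
checking all 165 inputs in the declared domain: B10=F is never recorded -> dead
Answer: dead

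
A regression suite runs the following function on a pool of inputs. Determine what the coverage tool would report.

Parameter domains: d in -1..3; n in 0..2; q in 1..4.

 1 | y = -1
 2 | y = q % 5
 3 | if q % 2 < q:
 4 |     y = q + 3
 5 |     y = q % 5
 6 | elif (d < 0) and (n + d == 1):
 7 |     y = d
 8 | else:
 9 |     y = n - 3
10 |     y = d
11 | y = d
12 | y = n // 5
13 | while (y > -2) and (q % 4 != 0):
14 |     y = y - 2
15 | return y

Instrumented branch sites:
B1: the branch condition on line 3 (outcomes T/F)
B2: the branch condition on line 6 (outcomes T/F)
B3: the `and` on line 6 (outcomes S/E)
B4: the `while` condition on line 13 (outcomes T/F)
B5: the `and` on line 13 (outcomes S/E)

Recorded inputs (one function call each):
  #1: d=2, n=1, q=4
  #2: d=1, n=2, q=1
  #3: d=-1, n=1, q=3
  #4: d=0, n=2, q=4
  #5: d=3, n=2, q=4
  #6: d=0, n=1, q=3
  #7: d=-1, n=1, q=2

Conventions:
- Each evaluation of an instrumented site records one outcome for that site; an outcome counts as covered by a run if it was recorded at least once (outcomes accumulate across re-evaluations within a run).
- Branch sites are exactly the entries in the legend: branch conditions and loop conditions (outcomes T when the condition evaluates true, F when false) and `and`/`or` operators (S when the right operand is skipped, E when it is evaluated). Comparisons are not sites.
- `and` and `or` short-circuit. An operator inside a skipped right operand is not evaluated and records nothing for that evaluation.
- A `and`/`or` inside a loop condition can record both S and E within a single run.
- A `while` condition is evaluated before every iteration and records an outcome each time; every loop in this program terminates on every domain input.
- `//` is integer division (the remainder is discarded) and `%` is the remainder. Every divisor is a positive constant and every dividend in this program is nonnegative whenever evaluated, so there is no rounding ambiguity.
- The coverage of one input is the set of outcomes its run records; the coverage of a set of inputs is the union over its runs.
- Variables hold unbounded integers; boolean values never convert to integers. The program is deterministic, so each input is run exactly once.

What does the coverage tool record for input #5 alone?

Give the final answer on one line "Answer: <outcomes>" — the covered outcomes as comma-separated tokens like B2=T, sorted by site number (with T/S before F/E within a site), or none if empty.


Running input #5 (d=3, n=2, q=4), event by event:
  B1->T, B5->E, B4->F
collecting distinct outcomes: B1=T, B4=F, B5=E
Answer: B1=T, B4=F, B5=E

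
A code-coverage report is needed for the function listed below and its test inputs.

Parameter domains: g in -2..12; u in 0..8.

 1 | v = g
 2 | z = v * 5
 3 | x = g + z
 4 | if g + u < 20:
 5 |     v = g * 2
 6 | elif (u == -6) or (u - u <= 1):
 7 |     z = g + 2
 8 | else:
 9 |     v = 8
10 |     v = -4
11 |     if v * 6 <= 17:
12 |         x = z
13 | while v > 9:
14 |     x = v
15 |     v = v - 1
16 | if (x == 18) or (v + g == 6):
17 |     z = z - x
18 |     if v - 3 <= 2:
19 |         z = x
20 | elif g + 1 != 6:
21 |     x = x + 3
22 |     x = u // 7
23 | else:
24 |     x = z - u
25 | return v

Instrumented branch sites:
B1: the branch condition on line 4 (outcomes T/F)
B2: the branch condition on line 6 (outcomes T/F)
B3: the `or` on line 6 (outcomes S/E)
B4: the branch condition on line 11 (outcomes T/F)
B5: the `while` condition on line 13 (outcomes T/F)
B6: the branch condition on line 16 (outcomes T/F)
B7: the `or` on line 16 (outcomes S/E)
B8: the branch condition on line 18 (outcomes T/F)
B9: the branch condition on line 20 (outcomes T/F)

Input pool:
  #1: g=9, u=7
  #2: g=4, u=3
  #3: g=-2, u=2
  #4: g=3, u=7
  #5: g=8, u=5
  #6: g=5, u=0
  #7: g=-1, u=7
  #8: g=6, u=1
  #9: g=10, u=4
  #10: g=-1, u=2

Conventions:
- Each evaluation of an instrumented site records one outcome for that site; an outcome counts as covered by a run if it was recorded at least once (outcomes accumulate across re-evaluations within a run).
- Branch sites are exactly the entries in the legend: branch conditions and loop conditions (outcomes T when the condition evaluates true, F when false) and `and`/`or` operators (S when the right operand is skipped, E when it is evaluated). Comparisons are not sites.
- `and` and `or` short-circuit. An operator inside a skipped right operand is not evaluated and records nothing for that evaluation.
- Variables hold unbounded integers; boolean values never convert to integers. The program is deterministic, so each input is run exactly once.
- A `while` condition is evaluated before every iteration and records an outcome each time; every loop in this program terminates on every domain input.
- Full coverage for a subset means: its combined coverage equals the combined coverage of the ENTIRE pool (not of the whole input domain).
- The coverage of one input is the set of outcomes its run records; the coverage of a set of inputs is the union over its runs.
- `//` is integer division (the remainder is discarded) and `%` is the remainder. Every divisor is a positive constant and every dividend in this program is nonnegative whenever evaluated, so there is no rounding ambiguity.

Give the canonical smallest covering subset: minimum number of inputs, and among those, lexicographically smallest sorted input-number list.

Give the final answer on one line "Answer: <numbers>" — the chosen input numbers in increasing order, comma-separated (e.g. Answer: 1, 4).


run #1 (g=9, u=7) runs B1->T, B5->T, B5->T, B5->T, B5->T, B5->T, B5->T, B5->T, B5->T, B5->T, B5->F, B7->E, B6->F, B9->T; records B1=T, B5=T, B5=F, B6=F, B7=E, B9=T
run #2 (g=4, u=3) runs B1->T, B5->F, B7->E, B6->F, B9->T; records B1=T, B5=F, B6=F, B7=E, B9=T
run #3 (g=-2, u=2) runs B1->T, B5->F, B7->E, B6->F, B9->T; records B1=T, B5=F, B6=F, B7=E, B9=T
run #4 (g=3, u=7) runs B1->T, B5->F, B7->S, B6->T, B8->F; records B1=T, B5=F, B6=T, B7=S, B8=F
run #5 (g=8, u=5) runs B1->T, B5->T, B5->T, B5->T, B5->T, B5->T, B5->T, B5->T, B5->F, B7->E, B6->F, B9->T; records B1=T, B5=T, B5=F, B6=F, B7=E, B9=T
run #6 (g=5, u=0) runs B1->T, B5->T, B5->F, B7->E, B6->F, B9->F; records B1=T, B5=T, B5=F, B6=F, B7=E, B9=F
run #7 (g=-1, u=7) runs B1->T, B5->F, B7->E, B6->F, B9->T; records B1=T, B5=F, B6=F, B7=E, B9=T
run #8 (g=6, u=1) runs B1->T, B5->T, B5->T, B5->T, B5->F, B7->E, B6->F, B9->T; records B1=T, B5=T, B5=F, B6=F, B7=E, B9=T
run #9 (g=10, u=4) runs B1->T, B5->T, B5->T, B5->T, B5->T, B5->T, B5->T, B5->T, B5->T, B5->T, B5->T, B5->T, B5->F, B7->E, ...; records B1=T, B5=T, B5=F, B6=F, B7=E, B9=T
run #10 (g=-1, u=2) runs B1->T, B5->F, B7->E, B6->F, B9->T; records B1=T, B5=F, B6=F, B7=E, B9=T
the full pool covers 10 outcomes: B1=T, B5=T, B5=F, B6=T, B6=F, B7=S, B7=E, B8=F, B9=T, B9=F
size 1 is not enough: best union over all size-1 subsets is 6/10
size 2 is not enough: best union over all size-2 subsets is 9/10
inputs {1, 4, 6} (size 3) cover everything; no size-3 subset with a lexicographically smaller index list covers all 10
Answer: 1, 4, 6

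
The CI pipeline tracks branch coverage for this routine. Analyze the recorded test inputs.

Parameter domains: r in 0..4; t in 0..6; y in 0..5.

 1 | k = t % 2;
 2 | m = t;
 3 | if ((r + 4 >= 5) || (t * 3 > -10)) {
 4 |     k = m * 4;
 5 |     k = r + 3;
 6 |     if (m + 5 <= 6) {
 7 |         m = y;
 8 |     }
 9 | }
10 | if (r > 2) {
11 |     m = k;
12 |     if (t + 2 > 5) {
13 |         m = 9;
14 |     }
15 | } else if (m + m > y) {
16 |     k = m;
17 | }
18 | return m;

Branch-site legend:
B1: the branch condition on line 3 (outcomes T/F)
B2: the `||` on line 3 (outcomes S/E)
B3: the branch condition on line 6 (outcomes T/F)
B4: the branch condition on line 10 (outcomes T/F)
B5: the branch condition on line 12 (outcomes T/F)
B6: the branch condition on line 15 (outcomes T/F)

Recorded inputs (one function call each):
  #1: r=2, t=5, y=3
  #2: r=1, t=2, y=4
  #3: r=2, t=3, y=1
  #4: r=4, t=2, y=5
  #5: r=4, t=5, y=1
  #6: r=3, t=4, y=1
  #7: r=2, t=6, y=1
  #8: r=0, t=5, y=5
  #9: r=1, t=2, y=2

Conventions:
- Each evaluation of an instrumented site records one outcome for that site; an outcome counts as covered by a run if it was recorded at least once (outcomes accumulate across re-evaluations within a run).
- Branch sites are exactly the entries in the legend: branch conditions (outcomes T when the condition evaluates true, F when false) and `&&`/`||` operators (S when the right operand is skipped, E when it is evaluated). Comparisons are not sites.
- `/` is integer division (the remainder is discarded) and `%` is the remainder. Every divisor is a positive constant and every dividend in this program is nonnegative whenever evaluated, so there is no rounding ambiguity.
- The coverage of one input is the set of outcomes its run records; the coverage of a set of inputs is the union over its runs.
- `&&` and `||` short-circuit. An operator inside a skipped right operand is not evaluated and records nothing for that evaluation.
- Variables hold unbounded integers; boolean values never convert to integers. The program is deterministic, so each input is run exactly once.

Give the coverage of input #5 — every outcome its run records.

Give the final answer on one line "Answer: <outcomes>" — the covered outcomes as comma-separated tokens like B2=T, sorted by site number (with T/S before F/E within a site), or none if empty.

Event log for input #5 (r=4, t=5, y=1):
  B2->S, B1->T, B3->F, B4->T, B5->T
deduplicating events, the covered set is: B1=T, B2=S, B3=F, B4=T, B5=T

Answer: B1=T, B2=S, B3=F, B4=T, B5=T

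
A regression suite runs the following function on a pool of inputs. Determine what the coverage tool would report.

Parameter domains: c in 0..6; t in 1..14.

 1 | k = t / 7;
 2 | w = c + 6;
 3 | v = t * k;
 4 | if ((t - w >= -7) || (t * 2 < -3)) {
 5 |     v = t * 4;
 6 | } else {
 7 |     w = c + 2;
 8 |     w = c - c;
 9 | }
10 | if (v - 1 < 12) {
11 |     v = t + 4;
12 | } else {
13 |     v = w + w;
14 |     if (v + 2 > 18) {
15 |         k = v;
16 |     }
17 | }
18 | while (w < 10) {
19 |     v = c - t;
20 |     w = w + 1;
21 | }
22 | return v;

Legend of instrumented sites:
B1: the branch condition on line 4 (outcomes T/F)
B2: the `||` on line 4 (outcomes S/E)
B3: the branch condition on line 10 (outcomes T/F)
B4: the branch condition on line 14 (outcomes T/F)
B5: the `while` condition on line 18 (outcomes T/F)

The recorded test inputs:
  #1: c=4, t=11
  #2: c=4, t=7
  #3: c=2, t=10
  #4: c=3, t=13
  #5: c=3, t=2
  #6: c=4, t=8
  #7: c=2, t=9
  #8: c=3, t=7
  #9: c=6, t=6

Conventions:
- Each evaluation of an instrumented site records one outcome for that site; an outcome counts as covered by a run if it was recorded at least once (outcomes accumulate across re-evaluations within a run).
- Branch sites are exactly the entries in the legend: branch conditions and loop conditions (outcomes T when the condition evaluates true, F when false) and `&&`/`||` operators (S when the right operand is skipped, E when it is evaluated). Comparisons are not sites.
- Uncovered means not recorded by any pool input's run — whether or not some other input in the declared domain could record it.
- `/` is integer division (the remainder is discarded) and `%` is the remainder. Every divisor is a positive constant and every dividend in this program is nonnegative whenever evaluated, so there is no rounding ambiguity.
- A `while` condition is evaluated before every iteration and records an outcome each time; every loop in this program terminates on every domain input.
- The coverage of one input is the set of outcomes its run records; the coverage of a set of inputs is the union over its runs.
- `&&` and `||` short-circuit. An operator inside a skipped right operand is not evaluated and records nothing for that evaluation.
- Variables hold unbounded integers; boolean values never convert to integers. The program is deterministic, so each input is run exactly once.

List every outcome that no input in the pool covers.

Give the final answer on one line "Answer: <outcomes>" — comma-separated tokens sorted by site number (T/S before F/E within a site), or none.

run #1 (c=4, t=11) runs B2->S, B1->T, B3->F, B4->T, B5->F; records B1=T, B2=S, B3=F, B4=T, B5=F
run #2 (c=4, t=7) runs B2->S, B1->T, B3->F, B4->T, B5->F; records B1=T, B2=S, B3=F, B4=T, B5=F
run #3 (c=2, t=10) runs B2->S, B1->T, B3->F, B4->F, B5->T, B5->T, B5->F; records B1=T, B2=S, B3=F, B4=F, B5=T, B5=F
run #4 (c=3, t=13) runs B2->S, B1->T, B3->F, B4->T, B5->T, B5->F; records B1=T, B2=S, B3=F, B4=T, B5=T, B5=F
run #5 (c=3, t=2) runs B2->S, B1->T, B3->T, B5->T, B5->F; records B1=T, B2=S, B3=T, B5=T, B5=F
run #6 (c=4, t=8) runs B2->S, B1->T, B3->F, B4->T, B5->F; records B1=T, B2=S, B3=F, B4=T, B5=F
run #7 (c=2, t=9) runs B2->S, B1->T, B3->F, B4->F, B5->T, B5->T, B5->F; records B1=T, B2=S, B3=F, B4=F, B5=T, B5=F
run #8 (c=3, t=7) runs B2->S, B1->T, B3->F, B4->T, B5->T, B5->F; records B1=T, B2=S, B3=F, B4=T, B5=T, B5=F
run #9 (c=6, t=6) runs B2->S, B1->T, B3->F, B4->T, B5->F; records B1=T, B2=S, B3=F, B4=T, B5=F
union over the pool: B1=T, B2=S, B3=T, B3=F, B4=T, B4=F, B5=T, B5=F
uncovered (2 of 10): B1=F, B2=E

Answer: B1=F, B2=E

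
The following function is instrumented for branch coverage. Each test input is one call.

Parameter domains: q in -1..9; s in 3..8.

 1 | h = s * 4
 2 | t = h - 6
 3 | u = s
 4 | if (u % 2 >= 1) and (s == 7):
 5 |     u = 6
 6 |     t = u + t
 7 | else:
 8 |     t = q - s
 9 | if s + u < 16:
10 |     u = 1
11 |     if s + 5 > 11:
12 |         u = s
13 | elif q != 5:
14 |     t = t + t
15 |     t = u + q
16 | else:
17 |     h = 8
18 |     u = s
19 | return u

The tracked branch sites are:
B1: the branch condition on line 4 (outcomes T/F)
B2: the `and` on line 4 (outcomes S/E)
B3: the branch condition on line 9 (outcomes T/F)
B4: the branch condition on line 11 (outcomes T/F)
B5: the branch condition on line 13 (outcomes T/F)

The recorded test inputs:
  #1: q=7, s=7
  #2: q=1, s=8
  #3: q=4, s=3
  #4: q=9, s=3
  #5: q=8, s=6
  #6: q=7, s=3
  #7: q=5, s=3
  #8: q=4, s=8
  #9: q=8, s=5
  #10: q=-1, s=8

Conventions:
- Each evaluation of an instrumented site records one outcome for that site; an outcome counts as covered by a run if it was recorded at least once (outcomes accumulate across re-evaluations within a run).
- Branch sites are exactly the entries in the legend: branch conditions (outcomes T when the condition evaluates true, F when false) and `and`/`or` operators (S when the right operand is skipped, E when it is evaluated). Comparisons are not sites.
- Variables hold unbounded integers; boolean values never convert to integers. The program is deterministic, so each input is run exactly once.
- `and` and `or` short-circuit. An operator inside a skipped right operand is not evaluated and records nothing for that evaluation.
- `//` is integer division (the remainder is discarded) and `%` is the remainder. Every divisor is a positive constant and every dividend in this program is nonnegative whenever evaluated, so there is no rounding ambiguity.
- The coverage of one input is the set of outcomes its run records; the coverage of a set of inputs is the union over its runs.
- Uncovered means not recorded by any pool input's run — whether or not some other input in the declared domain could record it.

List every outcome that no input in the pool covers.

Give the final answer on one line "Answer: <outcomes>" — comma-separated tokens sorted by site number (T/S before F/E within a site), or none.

run #1 (q=7, s=7) records B1=T, B2=E, B3=T, B4=T
run #2 (q=1, s=8) records B1=F, B2=S, B3=F, B5=T
run #3 (q=4, s=3) records B1=F, B2=E, B3=T, B4=F
run #4 (q=9, s=3) records B1=F, B2=E, B3=T, B4=F
run #5 (q=8, s=6) records B1=F, B2=S, B3=T, B4=F
run #6 (q=7, s=3) records B1=F, B2=E, B3=T, B4=F
run #7 (q=5, s=3) records B1=F, B2=E, B3=T, B4=F
run #8 (q=4, s=8) records B1=F, B2=S, B3=F, B5=T
run #9 (q=8, s=5) records B1=F, B2=E, B3=T, B4=F
run #10 (q=-1, s=8) records B1=F, B2=S, B3=F, B5=T
union over the pool: B1=T, B1=F, B2=S, B2=E, B3=T, B3=F, B4=T, B4=F, B5=T
uncovered (1 of 10): B5=F

Answer: B5=F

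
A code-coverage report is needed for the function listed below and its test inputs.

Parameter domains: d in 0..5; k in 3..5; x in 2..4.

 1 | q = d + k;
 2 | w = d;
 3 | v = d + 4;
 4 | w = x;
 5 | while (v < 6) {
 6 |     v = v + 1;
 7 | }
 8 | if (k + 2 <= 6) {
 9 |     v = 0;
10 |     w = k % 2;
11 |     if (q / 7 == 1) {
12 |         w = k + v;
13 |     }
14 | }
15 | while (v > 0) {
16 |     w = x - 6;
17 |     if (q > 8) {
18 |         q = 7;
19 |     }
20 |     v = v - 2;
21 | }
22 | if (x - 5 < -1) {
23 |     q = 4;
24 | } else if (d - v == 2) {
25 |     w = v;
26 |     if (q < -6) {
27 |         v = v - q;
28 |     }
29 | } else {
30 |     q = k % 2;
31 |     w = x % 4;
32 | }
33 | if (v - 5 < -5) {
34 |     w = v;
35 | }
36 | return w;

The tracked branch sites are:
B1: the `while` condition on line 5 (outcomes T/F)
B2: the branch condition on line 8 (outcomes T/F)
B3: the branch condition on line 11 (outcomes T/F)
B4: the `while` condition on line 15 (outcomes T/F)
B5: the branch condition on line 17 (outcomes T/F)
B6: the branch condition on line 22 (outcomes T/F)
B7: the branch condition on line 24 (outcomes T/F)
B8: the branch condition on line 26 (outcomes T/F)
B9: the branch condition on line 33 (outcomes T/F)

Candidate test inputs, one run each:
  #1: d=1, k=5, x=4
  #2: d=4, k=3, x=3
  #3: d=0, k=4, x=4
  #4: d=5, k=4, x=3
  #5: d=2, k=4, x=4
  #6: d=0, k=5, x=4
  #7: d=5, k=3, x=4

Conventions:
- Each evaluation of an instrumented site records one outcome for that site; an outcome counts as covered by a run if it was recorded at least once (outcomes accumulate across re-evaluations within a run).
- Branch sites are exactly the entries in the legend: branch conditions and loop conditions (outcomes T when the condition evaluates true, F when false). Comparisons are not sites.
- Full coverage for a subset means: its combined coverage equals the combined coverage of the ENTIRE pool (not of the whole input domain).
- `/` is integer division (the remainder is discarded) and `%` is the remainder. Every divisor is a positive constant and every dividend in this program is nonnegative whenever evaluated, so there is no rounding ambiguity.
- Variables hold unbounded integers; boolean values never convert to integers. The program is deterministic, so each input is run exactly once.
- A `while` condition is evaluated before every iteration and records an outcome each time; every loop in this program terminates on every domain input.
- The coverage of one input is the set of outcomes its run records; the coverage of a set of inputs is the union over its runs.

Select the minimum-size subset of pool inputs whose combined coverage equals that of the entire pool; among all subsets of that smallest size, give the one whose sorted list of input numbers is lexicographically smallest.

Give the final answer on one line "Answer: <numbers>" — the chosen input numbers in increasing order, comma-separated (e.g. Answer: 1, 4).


test 1 (d=1, k=5, x=4) hits B1=T, B1=F, B2=F, B4=T, B4=F, B5=F, B6=F, B7=F, B9=F
test 2 (d=4, k=3, x=3) hits B1=F, B2=T, B3=T, B4=F, B6=T, B9=F
test 3 (d=0, k=4, x=4) hits B1=T, B1=F, B2=T, B3=F, B4=F, B6=F, B7=F, B9=F
test 4 (d=5, k=4, x=3) hits B1=F, B2=T, B3=T, B4=F, B6=T, B9=F
test 5 (d=2, k=4, x=4) hits B1=F, B2=T, B3=F, B4=F, B6=F, B7=T, B8=F, B9=F
test 6 (d=0, k=5, x=4) hits B1=T, B1=F, B2=F, B4=T, B4=F, B5=F, B6=F, B7=F, B9=F
test 7 (d=5, k=3, x=4) hits B1=F, B2=T, B3=T, B4=F, B6=F, B7=F, B9=F
union over all inputs: B1=T, B1=F, B2=T, B2=F, B3=T, B3=F, B4=T, B4=F, B5=F, B6=T, B6=F, B7=T, B7=F, B8=F, B9=F (15 outcomes)
size 1 is not enough: best union over all size-1 subsets is 9/15
size 2 is not enough: best union over all size-2 subsets is 13/15
the canonical winner is {1, 2, 5}: size 3, full 15-outcome coverage, earliest index list among size-3 covers
Answer: 1, 2, 5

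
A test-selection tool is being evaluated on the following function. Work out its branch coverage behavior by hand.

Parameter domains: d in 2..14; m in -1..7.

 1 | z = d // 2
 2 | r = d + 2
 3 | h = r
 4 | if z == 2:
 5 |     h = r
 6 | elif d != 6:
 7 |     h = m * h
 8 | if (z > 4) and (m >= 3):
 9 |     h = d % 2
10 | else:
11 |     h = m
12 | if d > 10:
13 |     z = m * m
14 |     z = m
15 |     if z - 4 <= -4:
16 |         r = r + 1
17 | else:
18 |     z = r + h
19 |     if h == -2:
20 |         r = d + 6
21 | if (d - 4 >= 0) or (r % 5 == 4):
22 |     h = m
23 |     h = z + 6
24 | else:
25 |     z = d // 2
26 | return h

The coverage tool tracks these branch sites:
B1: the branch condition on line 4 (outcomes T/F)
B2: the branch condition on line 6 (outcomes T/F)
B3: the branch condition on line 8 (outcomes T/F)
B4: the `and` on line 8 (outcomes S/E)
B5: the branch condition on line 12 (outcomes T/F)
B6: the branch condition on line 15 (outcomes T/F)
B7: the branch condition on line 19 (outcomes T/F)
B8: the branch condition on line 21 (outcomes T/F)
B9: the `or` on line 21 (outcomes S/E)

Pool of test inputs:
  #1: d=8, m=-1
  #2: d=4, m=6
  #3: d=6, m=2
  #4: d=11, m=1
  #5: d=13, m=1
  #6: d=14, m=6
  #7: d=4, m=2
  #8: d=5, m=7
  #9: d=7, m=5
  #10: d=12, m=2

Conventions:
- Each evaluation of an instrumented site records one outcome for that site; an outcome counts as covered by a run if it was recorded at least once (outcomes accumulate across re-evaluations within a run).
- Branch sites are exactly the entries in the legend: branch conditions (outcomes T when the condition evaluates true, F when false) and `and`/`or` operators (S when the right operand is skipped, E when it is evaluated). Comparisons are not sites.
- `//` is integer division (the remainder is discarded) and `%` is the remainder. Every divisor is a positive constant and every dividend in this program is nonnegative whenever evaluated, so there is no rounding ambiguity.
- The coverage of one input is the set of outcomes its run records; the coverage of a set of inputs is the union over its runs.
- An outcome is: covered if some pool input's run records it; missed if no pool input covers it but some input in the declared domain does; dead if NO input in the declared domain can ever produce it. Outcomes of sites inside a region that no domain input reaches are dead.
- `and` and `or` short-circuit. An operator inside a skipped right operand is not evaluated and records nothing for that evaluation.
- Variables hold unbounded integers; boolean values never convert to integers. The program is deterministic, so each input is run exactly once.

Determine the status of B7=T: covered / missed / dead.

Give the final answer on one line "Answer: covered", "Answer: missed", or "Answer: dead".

no pool input records B7=T
checking all 117 inputs in the declared domain: B7=T is never recorded -> dead

Answer: dead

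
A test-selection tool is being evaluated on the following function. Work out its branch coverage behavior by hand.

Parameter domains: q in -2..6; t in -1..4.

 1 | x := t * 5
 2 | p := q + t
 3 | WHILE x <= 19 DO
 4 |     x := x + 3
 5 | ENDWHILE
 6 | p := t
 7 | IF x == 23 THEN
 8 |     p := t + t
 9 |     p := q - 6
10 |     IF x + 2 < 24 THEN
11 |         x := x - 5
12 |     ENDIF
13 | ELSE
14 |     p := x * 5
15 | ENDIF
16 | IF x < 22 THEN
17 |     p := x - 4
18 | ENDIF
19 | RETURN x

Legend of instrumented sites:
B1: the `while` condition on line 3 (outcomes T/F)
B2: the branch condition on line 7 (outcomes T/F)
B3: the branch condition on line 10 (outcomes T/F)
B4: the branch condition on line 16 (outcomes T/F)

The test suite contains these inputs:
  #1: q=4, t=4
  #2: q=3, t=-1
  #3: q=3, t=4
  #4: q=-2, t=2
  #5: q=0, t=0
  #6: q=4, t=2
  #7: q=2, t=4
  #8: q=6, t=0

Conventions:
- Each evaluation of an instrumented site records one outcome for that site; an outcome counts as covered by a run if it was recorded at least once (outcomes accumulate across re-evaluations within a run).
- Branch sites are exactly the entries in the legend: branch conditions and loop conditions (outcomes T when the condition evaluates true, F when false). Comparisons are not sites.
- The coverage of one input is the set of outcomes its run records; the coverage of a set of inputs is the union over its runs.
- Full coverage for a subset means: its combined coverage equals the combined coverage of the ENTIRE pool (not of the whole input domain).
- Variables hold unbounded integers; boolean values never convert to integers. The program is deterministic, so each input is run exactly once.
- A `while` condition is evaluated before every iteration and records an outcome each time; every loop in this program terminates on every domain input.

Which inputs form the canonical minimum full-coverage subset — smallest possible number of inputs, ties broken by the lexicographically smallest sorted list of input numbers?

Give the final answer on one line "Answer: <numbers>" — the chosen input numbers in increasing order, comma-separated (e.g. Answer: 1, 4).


input #1 (q=4, t=4): covers B1=F, B2=F, B4=T
input #2 (q=3, t=-1): covers B1=T, B1=F, B2=F, B4=F
input #3 (q=3, t=4): covers B1=F, B2=F, B4=T
input #4 (q=-2, t=2): covers B1=T, B1=F, B2=F, B4=F
input #5 (q=0, t=0): covers B1=T, B1=F, B2=F, B4=T
input #6 (q=4, t=2): covers B1=T, B1=F, B2=F, B4=F
input #7 (q=2, t=4): covers B1=F, B2=F, B4=T
input #8 (q=6, t=0): covers B1=T, B1=F, B2=F, B4=T
the full pool covers 5 outcomes: B1=T, B1=F, B2=F, B4=T, B4=F
no size-1 subset reaches all 5 outcomes (best union: 4/5)
at size 2, {1, 2} reaches all 5 outcomes; every lexicographically earlier size-2 subset fails
Answer: 1, 2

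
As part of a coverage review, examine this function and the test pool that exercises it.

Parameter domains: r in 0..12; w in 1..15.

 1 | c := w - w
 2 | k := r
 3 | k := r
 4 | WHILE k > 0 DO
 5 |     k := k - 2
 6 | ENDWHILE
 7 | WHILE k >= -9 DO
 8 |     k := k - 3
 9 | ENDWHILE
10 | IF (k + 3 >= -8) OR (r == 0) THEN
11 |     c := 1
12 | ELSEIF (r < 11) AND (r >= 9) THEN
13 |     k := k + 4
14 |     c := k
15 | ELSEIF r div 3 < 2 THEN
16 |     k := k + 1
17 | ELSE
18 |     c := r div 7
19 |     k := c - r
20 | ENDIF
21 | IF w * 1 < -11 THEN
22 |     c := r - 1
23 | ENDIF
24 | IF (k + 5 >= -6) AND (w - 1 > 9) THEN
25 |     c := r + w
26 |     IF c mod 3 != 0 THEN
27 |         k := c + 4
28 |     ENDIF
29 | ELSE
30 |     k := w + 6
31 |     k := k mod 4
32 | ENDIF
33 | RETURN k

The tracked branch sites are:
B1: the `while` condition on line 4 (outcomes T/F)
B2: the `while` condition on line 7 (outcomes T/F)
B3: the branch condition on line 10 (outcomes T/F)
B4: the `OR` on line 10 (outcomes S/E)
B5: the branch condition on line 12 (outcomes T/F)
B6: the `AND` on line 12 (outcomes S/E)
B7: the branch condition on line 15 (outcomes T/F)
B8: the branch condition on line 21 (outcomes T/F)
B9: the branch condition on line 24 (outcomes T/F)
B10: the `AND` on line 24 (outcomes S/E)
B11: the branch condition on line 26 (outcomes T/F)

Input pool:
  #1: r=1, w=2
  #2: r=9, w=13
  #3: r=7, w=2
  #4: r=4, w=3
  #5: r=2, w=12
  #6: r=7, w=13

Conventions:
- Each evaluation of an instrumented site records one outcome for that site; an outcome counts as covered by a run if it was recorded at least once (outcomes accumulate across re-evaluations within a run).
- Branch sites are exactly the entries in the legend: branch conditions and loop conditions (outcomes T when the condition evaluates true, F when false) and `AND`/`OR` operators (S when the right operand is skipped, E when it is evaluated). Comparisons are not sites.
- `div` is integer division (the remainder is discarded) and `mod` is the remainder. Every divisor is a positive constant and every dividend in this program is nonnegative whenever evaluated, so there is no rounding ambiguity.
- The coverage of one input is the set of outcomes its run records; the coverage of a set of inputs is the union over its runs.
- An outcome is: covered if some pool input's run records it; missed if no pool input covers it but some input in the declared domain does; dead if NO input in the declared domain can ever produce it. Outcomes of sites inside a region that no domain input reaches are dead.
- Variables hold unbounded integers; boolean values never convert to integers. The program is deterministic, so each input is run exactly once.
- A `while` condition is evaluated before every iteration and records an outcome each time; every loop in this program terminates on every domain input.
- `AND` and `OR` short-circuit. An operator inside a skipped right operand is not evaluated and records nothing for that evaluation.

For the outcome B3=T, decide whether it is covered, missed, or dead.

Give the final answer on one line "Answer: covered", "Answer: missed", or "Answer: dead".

B3=T is recorded by pool input(s) 1, 2, 3, 6 -> covered

Answer: covered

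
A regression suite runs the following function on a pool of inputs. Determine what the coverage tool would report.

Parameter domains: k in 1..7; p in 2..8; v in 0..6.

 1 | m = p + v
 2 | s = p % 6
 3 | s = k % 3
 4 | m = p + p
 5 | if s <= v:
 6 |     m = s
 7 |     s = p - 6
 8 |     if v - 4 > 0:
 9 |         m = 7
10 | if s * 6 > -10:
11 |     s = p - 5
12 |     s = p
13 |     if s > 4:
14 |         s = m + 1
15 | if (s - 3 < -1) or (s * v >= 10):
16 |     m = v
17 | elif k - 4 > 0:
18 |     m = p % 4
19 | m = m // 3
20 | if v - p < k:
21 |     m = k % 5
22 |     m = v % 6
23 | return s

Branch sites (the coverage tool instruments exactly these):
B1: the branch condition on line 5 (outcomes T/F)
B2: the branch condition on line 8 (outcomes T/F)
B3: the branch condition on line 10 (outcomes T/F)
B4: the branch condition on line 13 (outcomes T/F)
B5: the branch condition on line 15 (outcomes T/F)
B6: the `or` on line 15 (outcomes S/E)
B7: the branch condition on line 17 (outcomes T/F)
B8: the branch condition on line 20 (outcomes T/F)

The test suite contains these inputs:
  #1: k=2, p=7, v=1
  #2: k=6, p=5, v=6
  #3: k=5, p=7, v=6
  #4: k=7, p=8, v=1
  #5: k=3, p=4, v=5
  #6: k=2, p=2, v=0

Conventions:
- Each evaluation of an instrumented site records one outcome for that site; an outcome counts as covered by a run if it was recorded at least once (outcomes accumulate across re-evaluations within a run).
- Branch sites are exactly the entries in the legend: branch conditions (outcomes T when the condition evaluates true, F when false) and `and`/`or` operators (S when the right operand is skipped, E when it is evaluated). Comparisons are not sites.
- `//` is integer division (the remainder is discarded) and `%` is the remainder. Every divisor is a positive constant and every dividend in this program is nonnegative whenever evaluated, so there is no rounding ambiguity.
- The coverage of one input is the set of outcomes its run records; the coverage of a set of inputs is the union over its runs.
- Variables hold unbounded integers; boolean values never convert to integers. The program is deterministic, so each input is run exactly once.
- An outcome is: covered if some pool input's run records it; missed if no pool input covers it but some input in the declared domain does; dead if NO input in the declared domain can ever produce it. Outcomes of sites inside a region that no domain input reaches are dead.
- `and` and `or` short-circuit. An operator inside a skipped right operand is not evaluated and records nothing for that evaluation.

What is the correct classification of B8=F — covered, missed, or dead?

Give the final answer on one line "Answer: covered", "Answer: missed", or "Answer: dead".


no pool input records B8=F
but domain input (k=1, p=2, v=3) does record it -> reachable, so missed
Answer: missed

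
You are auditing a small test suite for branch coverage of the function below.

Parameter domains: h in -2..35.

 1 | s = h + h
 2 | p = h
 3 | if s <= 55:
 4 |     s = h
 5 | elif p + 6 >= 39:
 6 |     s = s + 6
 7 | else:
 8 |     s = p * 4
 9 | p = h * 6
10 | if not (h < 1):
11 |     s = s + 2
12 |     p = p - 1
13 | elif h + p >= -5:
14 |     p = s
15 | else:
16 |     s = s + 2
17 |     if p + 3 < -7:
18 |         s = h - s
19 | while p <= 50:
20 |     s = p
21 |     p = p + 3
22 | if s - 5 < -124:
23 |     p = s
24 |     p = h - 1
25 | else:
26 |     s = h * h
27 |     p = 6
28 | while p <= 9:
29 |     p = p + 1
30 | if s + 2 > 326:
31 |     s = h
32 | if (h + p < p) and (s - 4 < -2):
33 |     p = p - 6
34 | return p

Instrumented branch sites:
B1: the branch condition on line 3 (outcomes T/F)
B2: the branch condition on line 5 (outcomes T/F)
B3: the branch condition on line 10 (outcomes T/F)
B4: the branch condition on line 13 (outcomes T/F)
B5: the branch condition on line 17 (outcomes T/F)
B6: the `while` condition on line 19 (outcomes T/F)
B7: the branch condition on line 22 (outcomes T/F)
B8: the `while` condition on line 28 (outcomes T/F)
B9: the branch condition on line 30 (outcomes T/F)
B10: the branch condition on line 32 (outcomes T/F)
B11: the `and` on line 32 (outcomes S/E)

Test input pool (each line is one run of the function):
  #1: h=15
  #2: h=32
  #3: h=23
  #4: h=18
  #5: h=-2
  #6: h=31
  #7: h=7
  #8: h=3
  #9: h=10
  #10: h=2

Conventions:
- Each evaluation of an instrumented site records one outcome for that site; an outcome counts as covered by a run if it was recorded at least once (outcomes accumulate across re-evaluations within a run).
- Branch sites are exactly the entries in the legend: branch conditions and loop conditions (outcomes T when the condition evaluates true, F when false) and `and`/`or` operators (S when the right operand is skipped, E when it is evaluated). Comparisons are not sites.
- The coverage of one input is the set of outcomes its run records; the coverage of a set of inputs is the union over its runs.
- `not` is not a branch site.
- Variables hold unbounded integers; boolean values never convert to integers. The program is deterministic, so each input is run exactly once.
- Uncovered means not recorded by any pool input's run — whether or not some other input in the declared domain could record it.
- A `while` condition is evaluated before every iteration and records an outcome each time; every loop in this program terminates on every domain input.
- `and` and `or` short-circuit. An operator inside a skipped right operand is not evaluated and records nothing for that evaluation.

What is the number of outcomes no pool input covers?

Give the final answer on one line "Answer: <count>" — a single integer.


input #1 (h=15): events B1->T, B3->T, B6->F, B7->F, B8->T, B8->T, B8->T, B8->T, B8->F, B9->F, B11->S, B10->F; covers B1=T, B3=T, B6=F, B7=F, B8=T, B8=F, B9=F, B10=F, B11=S
input #2 (h=32): events B1->F, B2->F, B3->T, B6->F, B7->F, B8->T, B8->T, B8->T, B8->T, B8->F, B9->T, B11->S, B10->F; covers B1=F, B2=F, B3=T, B6=F, B7=F, B8=T, B8=F, B9=T, B10=F, B11=S
input #3 (h=23): events B1->T, B3->T, B6->F, B7->F, B8->T, B8->T, B8->T, B8->T, B8->F, B9->T, B11->S, B10->F; covers B1=T, B3=T, B6=F, B7=F, B8=T, B8=F, B9=T, B10=F, B11=S
input #4 (h=18): events B1->T, B3->T, B6->F, B7->F, B8->T, B8->T, B8->T, B8->T, B8->F, B9->F, B11->S, B10->F; covers B1=T, B3=T, B6=F, B7=F, B8=T, B8=F, B9=F, B10=F, B11=S
input #5 (h=-2): events B1->T, B3->F, B4->F, B5->T, B6->T, B6->T, B6->T, B6->T, B6->T, B6->T, B6->T, B6->T, B6->T, B6->T, ...; covers B1=T, B3=F, B4=F, B5=T, B6=T, B6=F, B7=F, B8=T, B8=F, B9=F, B10=F, B11=E
input #6 (h=31): events B1->F, B2->F, B3->T, B6->F, B7->F, B8->T, B8->T, B8->T, B8->T, B8->F, B9->T, B11->S, B10->F; covers B1=F, B2=F, B3=T, B6=F, B7=F, B8=T, B8=F, B9=T, B10=F, B11=S
input #7 (h=7): events B1->T, B3->T, B6->T, B6->T, B6->T, B6->T, B6->F, B7->F, B8->T, B8->T, B8->T, B8->T, B8->F, B9->F, ...; covers B1=T, B3=T, B6=T, B6=F, B7=F, B8=T, B8=F, B9=F, B10=F, B11=S
input #8 (h=3): events B1->T, B3->T, B6->T, B6->T, B6->T, B6->T, B6->T, B6->T, B6->T, B6->T, B6->T, B6->T, B6->T, B6->T, ...; covers B1=T, B3=T, B6=T, B6=F, B7=F, B8=T, B8=F, B9=F, B10=F, B11=S
input #9 (h=10): events B1->T, B3->T, B6->F, B7->F, B8->T, B8->T, B8->T, B8->T, B8->F, B9->F, B11->S, B10->F; covers B1=T, B3=T, B6=F, B7=F, B8=T, B8=F, B9=F, B10=F, B11=S
input #10 (h=2): events B1->T, B3->T, B6->T, B6->T, B6->T, B6->T, B6->T, B6->T, B6->T, B6->T, B6->T, B6->T, B6->T, B6->T, ...; covers B1=T, B3=T, B6=T, B6=F, B7=F, B8=T, B8=F, B9=F, B10=F, B11=S
union over the pool: B1=T, B1=F, B2=F, B3=T, B3=F, B4=F, B5=T, B6=T, B6=F, B7=F, B8=T, B8=F, B9=T, B9=F, B10=F, B11=S, B11=E
uncovered (5 of 22): B2=T, B4=T, B5=F, B7=T, B10=T
Answer: 5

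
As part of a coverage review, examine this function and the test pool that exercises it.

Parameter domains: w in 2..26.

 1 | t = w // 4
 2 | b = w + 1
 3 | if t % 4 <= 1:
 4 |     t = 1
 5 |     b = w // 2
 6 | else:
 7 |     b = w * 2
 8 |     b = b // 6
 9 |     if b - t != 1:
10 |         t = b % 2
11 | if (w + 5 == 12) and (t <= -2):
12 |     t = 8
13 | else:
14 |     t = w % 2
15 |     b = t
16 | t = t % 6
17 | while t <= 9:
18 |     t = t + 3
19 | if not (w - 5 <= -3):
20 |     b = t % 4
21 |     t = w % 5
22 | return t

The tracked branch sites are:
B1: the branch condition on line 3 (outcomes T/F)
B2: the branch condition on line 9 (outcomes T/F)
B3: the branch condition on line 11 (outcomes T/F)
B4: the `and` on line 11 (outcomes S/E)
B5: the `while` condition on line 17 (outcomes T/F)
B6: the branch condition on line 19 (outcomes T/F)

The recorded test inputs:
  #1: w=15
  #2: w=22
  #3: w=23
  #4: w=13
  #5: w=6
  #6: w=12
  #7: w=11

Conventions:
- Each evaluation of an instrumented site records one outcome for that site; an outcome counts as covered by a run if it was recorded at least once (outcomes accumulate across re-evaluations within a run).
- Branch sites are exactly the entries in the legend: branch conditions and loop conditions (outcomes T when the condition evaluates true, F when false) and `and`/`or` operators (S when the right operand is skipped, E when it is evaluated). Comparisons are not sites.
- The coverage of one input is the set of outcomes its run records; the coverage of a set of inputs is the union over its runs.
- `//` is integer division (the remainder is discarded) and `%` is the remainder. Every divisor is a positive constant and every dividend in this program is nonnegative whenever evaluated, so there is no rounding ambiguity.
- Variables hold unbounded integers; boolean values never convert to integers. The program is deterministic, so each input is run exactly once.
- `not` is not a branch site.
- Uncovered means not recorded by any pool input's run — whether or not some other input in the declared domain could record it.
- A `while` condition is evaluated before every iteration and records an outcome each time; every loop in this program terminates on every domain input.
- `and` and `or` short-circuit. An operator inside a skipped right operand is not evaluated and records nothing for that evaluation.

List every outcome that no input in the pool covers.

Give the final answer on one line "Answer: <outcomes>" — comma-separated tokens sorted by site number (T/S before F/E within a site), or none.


input #1, w=15: outcomes B1=F, B2=T, B3=F, B4=S, B5=T, B5=F, B6=T
input #2, w=22: outcomes B1=T, B3=F, B4=S, B5=T, B5=F, B6=T
input #3, w=23: outcomes B1=T, B3=F, B4=S, B5=T, B5=F, B6=T
input #4, w=13: outcomes B1=F, B2=F, B3=F, B4=S, B5=T, B5=F, B6=T
input #5, w=6: outcomes B1=T, B3=F, B4=S, B5=T, B5=F, B6=T
input #6, w=12: outcomes B1=F, B2=F, B3=F, B4=S, B5=T, B5=F, B6=T
input #7, w=11: outcomes B1=F, B2=F, B3=F, B4=S, B5=T, B5=F, B6=T
union over the pool: B1=T, B1=F, B2=T, B2=F, B3=F, B4=S, B5=T, B5=F, B6=T
uncovered (3 of 12): B3=T, B4=E, B6=F
Answer: B3=T, B4=E, B6=F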